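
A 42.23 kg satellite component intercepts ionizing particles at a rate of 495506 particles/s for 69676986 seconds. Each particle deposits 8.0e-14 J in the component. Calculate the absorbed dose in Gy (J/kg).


Total energy deposited = rate * time * E_per
  = 495506 * 69676986 * 8.0e-14 = 2.7620 J
Dose = E_total / mass = 2.7620 / 42.23
Dose = 0.06540443 Gy

0.0654 Gy


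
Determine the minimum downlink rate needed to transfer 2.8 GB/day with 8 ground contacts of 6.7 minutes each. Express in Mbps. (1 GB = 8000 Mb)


total contact time = 8 * 6.7 * 60 = 3216.0000 s
data = 2.8 GB = 22400.0000 Mb
rate = 22400.0000 / 3216.0000 = 6.9652 Mbps

6.9652 Mbps


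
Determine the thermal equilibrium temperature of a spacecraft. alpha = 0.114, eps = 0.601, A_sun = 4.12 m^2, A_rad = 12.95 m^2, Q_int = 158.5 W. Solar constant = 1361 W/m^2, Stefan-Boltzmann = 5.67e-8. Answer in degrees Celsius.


Numerator = alpha*S*A_sun + Q_int = 0.114*1361*4.12 + 158.5 = 797.7345 W
Denominator = eps*sigma*A_rad = 0.601*5.67e-8*12.95 = 4.4129326e-07 W/K^4
T^4 = 1.8077196e+09 K^4
T = 206.1972 K = -66.9528 C

-66.9528 degrees Celsius


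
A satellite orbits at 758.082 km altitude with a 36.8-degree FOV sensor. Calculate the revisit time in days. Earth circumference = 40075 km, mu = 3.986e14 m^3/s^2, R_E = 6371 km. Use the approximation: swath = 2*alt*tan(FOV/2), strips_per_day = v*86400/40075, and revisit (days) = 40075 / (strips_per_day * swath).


swath = 2*758.082*tan(0.3211406) = 504.3606 km
v = sqrt(mu/r) = 7477.4212 m/s = 7.4774 km/s
strips/day = v*86400/40075 = 7.4774*86400/40075 = 16.1210
coverage/day = strips * swath = 16.1210 * 504.3606 = 8130.7992 km
revisit = 40075 / 8130.7992 = 4.9288 days

4.9288 days


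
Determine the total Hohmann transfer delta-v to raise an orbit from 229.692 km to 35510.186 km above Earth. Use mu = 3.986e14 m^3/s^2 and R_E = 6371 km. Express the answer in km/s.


r1 = 6600.6920 km = 6.600692e+06 m
r2 = 41881.1860 km = 4.1881186e+07 m
dv1 = sqrt(mu/r1)*(sqrt(2*r2/(r1+r2)) - 1) = 2443.3553 m/s
dv2 = sqrt(mu/r2)*(1 - sqrt(2*r1/(r1+r2))) = 1475.2015 m/s
total dv = |dv1| + |dv2| = 2443.3553 + 1475.2015 = 3918.5567 m/s = 3.9186 km/s

3.9186 km/s


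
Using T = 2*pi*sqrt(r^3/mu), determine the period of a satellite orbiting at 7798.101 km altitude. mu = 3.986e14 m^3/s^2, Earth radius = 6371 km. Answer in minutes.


r = 14169.1010 km = 1.4169101e+07 m
T = 2*pi*sqrt(r^3/mu) = 2*pi*sqrt(2.8446372e+21 / 3.986e14)
T = 16785.1283 s = 279.7521 min

279.7521 minutes


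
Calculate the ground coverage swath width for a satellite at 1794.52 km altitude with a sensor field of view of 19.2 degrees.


FOV = 19.2 deg = 0.3351032 rad
swath = 2 * alt * tan(FOV/2) = 2 * 1794.52 * tan(0.1675516)
swath = 2 * 1794.52 * 0.1691373
swath = 607.0407 km

607.0407 km


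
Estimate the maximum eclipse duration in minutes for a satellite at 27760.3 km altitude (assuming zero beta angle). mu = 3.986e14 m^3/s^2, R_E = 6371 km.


r = 34131.3000 km
T = 1045.8977 min
Eclipse fraction = arcsin(R_E/r)/pi = arcsin(6371.0000/34131.3000)/pi
= arcsin(0.1866615)/pi = 0.05976676
Eclipse duration = 0.05976676 * 1045.8977 = 62.5099 min

62.5099 minutes


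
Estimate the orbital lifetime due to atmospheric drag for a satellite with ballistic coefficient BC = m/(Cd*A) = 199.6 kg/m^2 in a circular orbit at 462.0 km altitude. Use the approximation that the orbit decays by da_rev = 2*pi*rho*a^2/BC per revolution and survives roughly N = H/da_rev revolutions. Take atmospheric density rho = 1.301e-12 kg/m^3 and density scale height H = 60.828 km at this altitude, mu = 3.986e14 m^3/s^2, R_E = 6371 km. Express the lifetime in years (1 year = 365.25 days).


a = R_E + alt = 6833.0000 km = 6.833e+06 m
da_rev = 2*pi*rho*a^2/BC = 2*pi*1.301e-12*(6.833e+06)^2/199.6 = 1.912139 m per revolution
N = H/da_rev = 60828.0000 m / 1.912139 m = 31811.4941 revolutions
P = 2*pi*sqrt(a^3/mu) = 5621.1911 s
lifetime = N*P = 31811.4941 * 5621.1911 = 1.7881849e+08 s = 2069.6584 days
years = 2069.6584 / 365.25 = 5.6664 years

5.6664 years


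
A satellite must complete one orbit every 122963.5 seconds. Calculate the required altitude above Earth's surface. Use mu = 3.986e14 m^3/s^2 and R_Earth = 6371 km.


T = 122963.5 s
r = (mu*T^2/(4*pi^2))^(1/3) = (3.986e14 * 122963.5^2 / (4*pi^2))^(1/3)
r = 5.3445359e+07 m = 53445.3588 km
alt = r - R_E = 53445.3588 - 6371 = 47074.3588 km

47074.3588 km


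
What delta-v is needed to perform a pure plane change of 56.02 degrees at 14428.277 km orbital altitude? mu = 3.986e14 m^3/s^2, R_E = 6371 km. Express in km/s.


r = 20799.2770 km = 2.0799277e+07 m
V = sqrt(mu/r) = 4377.6852 m/s
di = 56.02 deg = 0.9777334 rad
dV = 2*V*sin(di/2) = 2*4377.6852*sin(0.4888667)
dV = 4111.7466 m/s = 4.1117 km/s

4.1117 km/s


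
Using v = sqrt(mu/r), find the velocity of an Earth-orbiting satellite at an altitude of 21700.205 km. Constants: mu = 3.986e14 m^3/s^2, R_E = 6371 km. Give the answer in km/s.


r = R_E + alt = 6371.0 + 21700.205 = 28071.2050 km = 2.8071205e+07 m
v = sqrt(mu/r) = sqrt(3.986e14 / 2.8071205e+07) = 3768.2362 m/s = 3.7682 km/s

3.7682 km/s


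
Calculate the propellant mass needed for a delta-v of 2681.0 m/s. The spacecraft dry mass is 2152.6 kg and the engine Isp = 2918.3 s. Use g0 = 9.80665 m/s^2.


ve = Isp * g0 = 2918.3 * 9.80665 = 28618.746695 m/s
mass ratio = exp(dv/ve) = exp(2681.0/28618.746695) = 1.09820810
m_prop = m_dry * (mr - 1) = 2152.6 * (1.09820810 - 1)
m_prop = 211.4028 kg

211.4028 kg


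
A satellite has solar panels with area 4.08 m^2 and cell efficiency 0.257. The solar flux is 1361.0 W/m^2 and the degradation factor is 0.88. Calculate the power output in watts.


P = area * eta * S * degradation
P = 4.08 * 0.257 * 1361.0 * 0.88
P = 1255.8393 W

1255.8393 W


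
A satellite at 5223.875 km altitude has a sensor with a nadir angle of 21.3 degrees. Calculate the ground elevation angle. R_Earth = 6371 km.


r = R_E + alt = 11594.8750 km
Law of sines in the satellite / Earth-center / ground-point triangle:
  sin(nadir)/R_E = sin(90 + el)/r  =>  cos(el) = (r/R_E)*sin(nadir)
cos(el) = (11594.8750 / 6371.0000) * sin(21.3 deg) = 0.6610976
el = arccos(0.6610976) = 48.6164 deg
(Earth-central angle = 90 - nadir - el = 20.0836 deg)

48.6164 degrees


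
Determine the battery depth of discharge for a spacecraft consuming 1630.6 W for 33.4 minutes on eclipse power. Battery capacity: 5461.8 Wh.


E_used = P * t / 60 = 1630.6 * 33.4 / 60 = 907.7007 Wh
DOD = E_used / E_total * 100 = 907.7007 / 5461.8 * 100
DOD = 16.6191 %

16.6191 %


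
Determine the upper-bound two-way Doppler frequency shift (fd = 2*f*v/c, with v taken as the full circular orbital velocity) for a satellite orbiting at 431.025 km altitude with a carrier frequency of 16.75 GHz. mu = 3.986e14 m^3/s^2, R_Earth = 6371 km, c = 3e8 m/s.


r = 6.802025e+06 m
v = sqrt(mu/r) = 7655.0765 m/s (worst-case radial velocity)
f = 16.75 GHz = 1.675e+10 Hz
fd = 2*f*v/c = 2*1.675e+10*7655.0765/3.0e+08
fd = 854816.8762 Hz

854816.8762 Hz


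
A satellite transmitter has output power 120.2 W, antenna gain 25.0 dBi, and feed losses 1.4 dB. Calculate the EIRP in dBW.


Pt = 120.2 W = 20.7990 dBW
EIRP = Pt_dBW + Gt - losses = 20.7990 + 25.0 - 1.4 = 44.3990 dBW

44.3990 dBW


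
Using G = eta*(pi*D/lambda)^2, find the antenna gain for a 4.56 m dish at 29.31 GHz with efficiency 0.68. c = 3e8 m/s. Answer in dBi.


lambda = c/f = 3e8 / 2.931e+10 = 0.01023541 m
G = eta*(pi*D/lambda)^2 = 0.68*(pi*4.56/0.01023541)^2
G = 1.3320713e+06 (linear)
G = 10*log10(1.3320713e+06) = 61.2453 dBi

61.2453 dBi


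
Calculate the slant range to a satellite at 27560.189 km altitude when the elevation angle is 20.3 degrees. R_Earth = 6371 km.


h = 27560.189 km, el = 20.3 deg
d = -R_E*sin(el) + sqrt((R_E*sin(el))^2 + 2*R_E*h + h^2)
d = -6371.0000*sin(0.3543018) + sqrt((6371.0000*0.3469357)^2 + 2*6371.0000*27560.189 + 27560.189^2)
d = 31190.5935 km

31190.5935 km


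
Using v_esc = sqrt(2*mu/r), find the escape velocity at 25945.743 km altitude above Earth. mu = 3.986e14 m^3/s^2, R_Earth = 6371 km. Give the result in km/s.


r = 6371.0 + 25945.743 = 32316.7430 km = 3.2316743e+07 m
v_esc = sqrt(2*mu/r) = sqrt(2*3.986e14 / 3.2316743e+07)
v_esc = 4966.7220 m/s = 4.9667 km/s

4.9667 km/s


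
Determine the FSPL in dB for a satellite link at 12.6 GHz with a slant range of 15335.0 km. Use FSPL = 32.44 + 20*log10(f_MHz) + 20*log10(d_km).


f = 12.6 GHz = 12600.0000 MHz
d = 15335.0 km
FSPL = 32.44 + 20*log10(12600.0000) + 20*log10(15335.0)
FSPL = 32.44 + 82.0074 + 83.7137
FSPL = 198.1611 dB

198.1611 dB


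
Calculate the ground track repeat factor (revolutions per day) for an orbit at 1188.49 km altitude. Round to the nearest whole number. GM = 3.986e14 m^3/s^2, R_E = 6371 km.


r = 7.55949e+06 m
T = 2*pi*sqrt(r^3/mu) = 6541.0876 s = 109.0181 min
revs/day = 1440 / 109.0181 = 13.2088
Rounded: 13 revolutions per day

13 revolutions per day


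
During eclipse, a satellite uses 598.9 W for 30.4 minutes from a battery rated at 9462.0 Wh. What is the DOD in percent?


E_used = P * t / 60 = 598.9 * 30.4 / 60 = 303.4427 Wh
DOD = E_used / E_total * 100 = 303.4427 / 9462.0 * 100
DOD = 3.2070 %

3.2070 %


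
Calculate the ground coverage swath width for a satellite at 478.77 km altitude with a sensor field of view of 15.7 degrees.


FOV = 15.7 deg = 0.2740167 rad
swath = 2 * alt * tan(FOV/2) = 2 * 478.77 * tan(0.1370083)
swath = 2 * 478.77 * 0.1378721
swath = 132.0181 km

132.0181 km


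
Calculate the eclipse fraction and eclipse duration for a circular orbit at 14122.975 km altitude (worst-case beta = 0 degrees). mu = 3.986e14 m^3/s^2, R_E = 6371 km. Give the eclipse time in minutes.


r = 20493.9750 km
T = 486.6304 min
Eclipse fraction = arcsin(R_E/r)/pi = arcsin(6371.0000/20493.9750)/pi
= arcsin(0.3108719)/pi = 0.100621
Eclipse duration = 0.100621 * 486.6304 = 48.9652 min

48.9652 minutes


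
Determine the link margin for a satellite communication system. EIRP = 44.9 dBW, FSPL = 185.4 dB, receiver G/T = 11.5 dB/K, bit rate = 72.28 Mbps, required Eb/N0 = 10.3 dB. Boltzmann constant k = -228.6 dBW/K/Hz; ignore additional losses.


C/N0 = EIRP - FSPL + G/T - k = 44.9 - 185.4 + 11.5 - (-228.6)
C/N0 = 99.6000 dB-Hz
R_b = 72.28 Mbps = 7.228e+07 bps -> 10*log10(R_b) = 78.5902 dB-Hz
Eb/N0 = C/N0 - 10*log10(R_b) = 99.6000 - 78.5902 = 21.0098 dB
Margin = Eb/N0 - Eb/N0_req = 21.0098 - 10.3 = 10.7098 dB (link closes)

10.7098 dB


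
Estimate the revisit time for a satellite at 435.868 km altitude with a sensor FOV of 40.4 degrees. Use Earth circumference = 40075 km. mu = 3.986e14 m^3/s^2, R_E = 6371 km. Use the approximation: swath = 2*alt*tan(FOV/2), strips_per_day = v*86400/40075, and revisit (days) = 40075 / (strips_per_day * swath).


swath = 2*435.868*tan(0.3525565) = 320.7364 km
v = sqrt(mu/r) = 7652.3528 m/s = 7.6524 km/s
strips/day = v*86400/40075 = 7.6524*86400/40075 = 16.4981
coverage/day = strips * swath = 16.4981 * 320.7364 = 5291.5565 km
revisit = 40075 / 5291.5565 = 7.5734 days

7.5734 days


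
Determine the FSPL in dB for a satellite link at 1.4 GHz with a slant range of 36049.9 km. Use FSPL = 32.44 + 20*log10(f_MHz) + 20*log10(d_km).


f = 1.4 GHz = 1400.0000 MHz
d = 36049.9 km
FSPL = 32.44 + 20*log10(1400.0000) + 20*log10(36049.9)
FSPL = 32.44 + 62.9226 + 91.1381
FSPL = 186.5006 dB

186.5006 dB


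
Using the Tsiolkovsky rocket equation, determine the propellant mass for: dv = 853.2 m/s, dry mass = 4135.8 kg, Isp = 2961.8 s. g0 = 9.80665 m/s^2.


ve = Isp * g0 = 2961.8 * 9.80665 = 29045.335970 m/s
mass ratio = exp(dv/ve) = exp(853.2/29045.335970) = 1.02981046
m_prop = m_dry * (mr - 1) = 4135.8 * (1.02981046 - 1)
m_prop = 123.2901 kg

123.2901 kg


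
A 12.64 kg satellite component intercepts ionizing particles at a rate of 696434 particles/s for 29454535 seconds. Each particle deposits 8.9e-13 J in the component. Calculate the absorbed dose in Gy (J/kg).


Total energy deposited = rate * time * E_per
  = 696434 * 29454535 * 8.9e-13 = 18.2567 J
Dose = E_total / mass = 18.2567 / 12.64
Dose = 1.4444 Gy

1.4444 Gy


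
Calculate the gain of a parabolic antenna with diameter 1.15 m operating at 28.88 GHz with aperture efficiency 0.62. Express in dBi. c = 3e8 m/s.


lambda = c/f = 3e8 / 2.888e+10 = 0.01038781 m
G = eta*(pi*D/lambda)^2 = 0.62*(pi*1.15/0.01038781)^2
G = 74996.1526 (linear)
G = 10*log10(74996.1526) = 48.7504 dBi

48.7504 dBi


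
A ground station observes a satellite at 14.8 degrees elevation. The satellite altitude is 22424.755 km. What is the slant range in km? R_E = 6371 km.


h = 22424.755 km, el = 14.8 deg
d = -R_E*sin(el) + sqrt((R_E*sin(el))^2 + 2*R_E*h + h^2)
d = -6371.0000*sin(0.2583087) + sqrt((6371.0000*0.2554458)^2 + 2*6371.0000*22424.755 + 22424.755^2)
d = 26501.8004 km

26501.8004 km


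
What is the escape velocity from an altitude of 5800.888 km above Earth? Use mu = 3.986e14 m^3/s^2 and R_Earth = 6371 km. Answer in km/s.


r = 6371.0 + 5800.888 = 12171.8880 km = 1.2171888e+07 m
v_esc = sqrt(2*mu/r) = sqrt(2*3.986e14 / 1.2171888e+07)
v_esc = 8092.9093 m/s = 8.0929 km/s

8.0929 km/s


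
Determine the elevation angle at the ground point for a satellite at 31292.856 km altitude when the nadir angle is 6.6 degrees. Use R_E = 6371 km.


r = R_E + alt = 37663.8560 km
Law of sines in the satellite / Earth-center / ground-point triangle:
  sin(nadir)/R_E = sin(90 + el)/r  =>  cos(el) = (r/R_E)*sin(nadir)
cos(el) = (37663.8560 / 6371.0000) * sin(6.6 deg) = 0.6794814
el = arccos(0.6794814) = 47.1969 deg
(Earth-central angle = 90 - nadir - el = 36.2031 deg)

47.1969 degrees


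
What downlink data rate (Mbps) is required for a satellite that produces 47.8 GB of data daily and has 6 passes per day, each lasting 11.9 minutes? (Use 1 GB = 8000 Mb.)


total contact time = 6 * 11.9 * 60 = 4284.0000 s
data = 47.8 GB = 382400.0000 Mb
rate = 382400.0000 / 4284.0000 = 89.2624 Mbps

89.2624 Mbps


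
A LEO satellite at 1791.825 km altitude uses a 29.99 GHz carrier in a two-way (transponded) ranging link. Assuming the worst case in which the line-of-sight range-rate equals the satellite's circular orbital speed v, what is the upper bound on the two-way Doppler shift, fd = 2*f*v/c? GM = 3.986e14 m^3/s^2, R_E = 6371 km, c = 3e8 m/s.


r = 8.162825e+06 m
v = sqrt(mu/r) = 6987.9277 m/s (worst-case radial velocity)
f = 29.99 GHz = 2.999e+10 Hz
fd = 2*f*v/c = 2*2.999e+10*6987.9277/3.0e+08
fd = 1.3971197e+06 Hz

1.3971e+06 Hz


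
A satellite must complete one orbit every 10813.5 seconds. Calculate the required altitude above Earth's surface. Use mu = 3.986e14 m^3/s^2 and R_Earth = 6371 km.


T = 10813.5 s
r = (mu*T^2/(4*pi^2))^(1/3) = (3.986e14 * 10813.5^2 / (4*pi^2))^(1/3)
r = 1.0569068e+07 m = 10569.0684 km
alt = r - R_E = 10569.0684 - 6371 = 4198.0684 km

4198.0684 km


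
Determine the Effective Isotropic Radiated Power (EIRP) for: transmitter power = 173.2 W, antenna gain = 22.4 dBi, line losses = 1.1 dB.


Pt = 173.2 W = 22.3855 dBW
EIRP = Pt_dBW + Gt - losses = 22.3855 + 22.4 - 1.1 = 43.6855 dBW

43.6855 dBW


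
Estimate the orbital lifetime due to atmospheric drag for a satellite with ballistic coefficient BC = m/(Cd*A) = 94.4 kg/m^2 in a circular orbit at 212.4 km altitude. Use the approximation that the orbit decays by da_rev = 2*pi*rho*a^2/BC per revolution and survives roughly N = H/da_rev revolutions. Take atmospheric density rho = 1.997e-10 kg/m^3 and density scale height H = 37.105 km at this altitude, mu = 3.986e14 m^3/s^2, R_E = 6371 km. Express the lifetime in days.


a = R_E + alt = 6583.4000 km = 6.5834e+06 m
da_rev = 2*pi*rho*a^2/BC = 2*pi*1.997e-10*(6.5834e+06)^2/94.4 = 576.084812 m per revolution
N = H/da_rev = 37105.0000 m / 576.084812 m = 64.4089 revolutions
P = 2*pi*sqrt(a^3/mu) = 5316.0198 s
lifetime = N*P = 64.4089 * 5316.0198 = 342399.0859 s = 3.9630 days

3.9630 days


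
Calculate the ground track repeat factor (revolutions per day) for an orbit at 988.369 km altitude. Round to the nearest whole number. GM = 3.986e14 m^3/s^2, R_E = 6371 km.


r = 7.359369e+06 m
T = 2*pi*sqrt(r^3/mu) = 6283.0728 s = 104.7179 min
revs/day = 1440 / 104.7179 = 13.7512
Rounded: 14 revolutions per day

14 revolutions per day


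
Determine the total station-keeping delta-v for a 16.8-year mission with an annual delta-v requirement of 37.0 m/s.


dV = rate * years = 37.0 * 16.8
dV = 621.6000 m/s

621.6000 m/s


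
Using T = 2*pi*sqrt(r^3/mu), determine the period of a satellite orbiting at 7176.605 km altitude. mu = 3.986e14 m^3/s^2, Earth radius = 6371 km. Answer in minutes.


r = 13547.6050 km = 1.3547605e+07 m
T = 2*pi*sqrt(r^3/mu) = 2*pi*sqrt(2.4864949e+21 / 3.986e14)
T = 15692.9651 s = 261.5494 min

261.5494 minutes


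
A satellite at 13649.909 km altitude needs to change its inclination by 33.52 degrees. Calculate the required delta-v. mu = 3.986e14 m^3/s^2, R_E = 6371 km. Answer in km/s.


r = 20020.9090 km = 2.0020909e+07 m
V = sqrt(mu/r) = 4461.9711 m/s
di = 33.52 deg = 0.5850344 rad
dV = 2*V*sin(di/2) = 2*4461.9711*sin(0.2925172)
dV = 2573.3382 m/s = 2.5733 km/s

2.5733 km/s


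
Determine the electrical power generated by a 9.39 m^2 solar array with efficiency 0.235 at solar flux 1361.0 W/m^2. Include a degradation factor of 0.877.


P = area * eta * S * degradation
P = 9.39 * 0.235 * 1361.0 * 0.877
P = 2633.8508 W

2633.8508 W


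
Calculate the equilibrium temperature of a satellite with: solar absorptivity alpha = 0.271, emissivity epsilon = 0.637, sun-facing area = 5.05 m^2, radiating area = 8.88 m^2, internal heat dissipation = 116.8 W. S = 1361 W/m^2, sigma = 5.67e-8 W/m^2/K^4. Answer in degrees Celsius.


Numerator = alpha*S*A_sun + Q_int = 0.271*1361*5.05 + 116.8 = 1979.3965 W
Denominator = eps*sigma*A_rad = 0.637*5.67e-8*8.88 = 3.2072695e-07 W/K^4
T^4 = 6.1715941e+09 K^4
T = 280.2847 K = 7.1347 C

7.1347 degrees Celsius


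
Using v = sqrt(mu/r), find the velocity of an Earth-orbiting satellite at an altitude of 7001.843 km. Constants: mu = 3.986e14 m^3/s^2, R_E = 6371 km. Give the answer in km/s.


r = R_E + alt = 6371.0 + 7001.843 = 13372.8430 km = 1.3372843e+07 m
v = sqrt(mu/r) = sqrt(3.986e14 / 1.3372843e+07) = 5459.5491 m/s = 5.4595 km/s

5.4595 km/s


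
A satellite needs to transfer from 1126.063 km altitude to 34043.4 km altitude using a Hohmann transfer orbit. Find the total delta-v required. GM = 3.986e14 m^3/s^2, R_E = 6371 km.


r1 = 7497.0630 km = 7.497063e+06 m
r2 = 40414.4000 km = 4.04144e+07 m
dv1 = sqrt(mu/r1)*(sqrt(2*r2/(r1+r2)) - 1) = 2179.1907 m/s
dv2 = sqrt(mu/r2)*(1 - sqrt(2*r1/(r1+r2))) = 1383.6355 m/s
total dv = |dv1| + |dv2| = 2179.1907 + 1383.6355 = 3562.8262 m/s = 3.5628 km/s

3.5628 km/s


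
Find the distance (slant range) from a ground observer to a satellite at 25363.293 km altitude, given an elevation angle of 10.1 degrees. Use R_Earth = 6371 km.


h = 25363.293 km, el = 10.1 deg
d = -R_E*sin(el) + sqrt((R_E*sin(el))^2 + 2*R_E*h + h^2)
d = -6371.0000*sin(0.1762783) + sqrt((6371.0000*0.1753667)^2 + 2*6371.0000*25363.293 + 25363.293^2)
d = 29991.0009 km

29991.0009 km


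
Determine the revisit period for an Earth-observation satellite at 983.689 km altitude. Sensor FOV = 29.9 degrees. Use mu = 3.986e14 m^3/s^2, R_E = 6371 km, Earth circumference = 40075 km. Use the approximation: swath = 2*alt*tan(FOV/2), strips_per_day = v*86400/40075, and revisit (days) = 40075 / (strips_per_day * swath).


swath = 2*983.689*tan(0.2609267) = 525.3176 km
v = sqrt(mu/r) = 7361.8420 m/s = 7.3618 km/s
strips/day = v*86400/40075 = 7.3618*86400/40075 = 15.8718
coverage/day = strips * swath = 15.8718 * 525.3176 = 8337.7467 km
revisit = 40075 / 8337.7467 = 4.8065 days

4.8065 days


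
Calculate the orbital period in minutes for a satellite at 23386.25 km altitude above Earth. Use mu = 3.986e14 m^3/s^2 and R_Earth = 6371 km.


r = 29757.2500 km = 2.975725e+07 m
T = 2*pi*sqrt(r^3/mu) = 2*pi*sqrt(2.6349864e+22 / 3.986e14)
T = 51085.8250 s = 851.4304 min

851.4304 minutes


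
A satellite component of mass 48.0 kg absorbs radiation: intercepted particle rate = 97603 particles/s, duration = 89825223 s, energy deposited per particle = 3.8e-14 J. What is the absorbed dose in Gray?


Total energy deposited = rate * time * E_per
  = 97603 * 89825223 * 3.8e-14 = 0.333154 J
Dose = E_total / mass = 0.333154 / 48.0
Dose = 0.006940709 Gy

0.0069 Gy


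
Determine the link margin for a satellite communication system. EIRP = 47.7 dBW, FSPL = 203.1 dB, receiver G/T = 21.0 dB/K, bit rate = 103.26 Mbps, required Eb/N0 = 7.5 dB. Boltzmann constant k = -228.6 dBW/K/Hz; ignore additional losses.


C/N0 = EIRP - FSPL + G/T - k = 47.7 - 203.1 + 21.0 - (-228.6)
C/N0 = 94.2000 dB-Hz
R_b = 103.26 Mbps = 1.0326e+08 bps -> 10*log10(R_b) = 80.1393 dB-Hz
Eb/N0 = C/N0 - 10*log10(R_b) = 94.2000 - 80.1393 = 14.0607 dB
Margin = Eb/N0 - Eb/N0_req = 14.0607 - 7.5 = 6.5607 dB (link closes)

6.5607 dB


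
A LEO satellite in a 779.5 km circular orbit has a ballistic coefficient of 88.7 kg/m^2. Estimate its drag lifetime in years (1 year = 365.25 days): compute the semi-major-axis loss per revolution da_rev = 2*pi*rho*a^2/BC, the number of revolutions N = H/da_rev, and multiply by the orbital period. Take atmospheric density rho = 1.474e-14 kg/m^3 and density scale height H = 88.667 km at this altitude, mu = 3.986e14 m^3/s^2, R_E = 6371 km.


a = R_E + alt = 7150.5000 km = 7.1505e+06 m
da_rev = 2*pi*rho*a^2/BC = 2*pi*1.474e-14*(7.1505e+06)^2/88.7 = 0.0533858982 m per revolution
N = H/da_rev = 88667.0000 m / 0.0533858982 m = 1.6608693e+06 revolutions
P = 2*pi*sqrt(a^3/mu) = 6017.4964 s
lifetime = N*P = 1.6608693e+06 * 6017.4964 = 9.9942751e+09 s = 115674.4800 days
years = 115674.4800 / 365.25 = 316.6995 years

316.6995 years


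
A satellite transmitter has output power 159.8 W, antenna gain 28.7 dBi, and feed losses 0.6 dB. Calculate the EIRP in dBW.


Pt = 159.8 W = 22.0358 dBW
EIRP = Pt_dBW + Gt - losses = 22.0358 + 28.7 - 0.6 = 50.1358 dBW

50.1358 dBW


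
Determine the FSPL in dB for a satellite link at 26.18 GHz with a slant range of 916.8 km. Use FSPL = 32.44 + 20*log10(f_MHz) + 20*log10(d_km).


f = 26.18 GHz = 26180.0000 MHz
d = 916.8 km
FSPL = 32.44 + 20*log10(26180.0000) + 20*log10(916.8)
FSPL = 32.44 + 88.3594 + 59.2455
FSPL = 180.0449 dB

180.0449 dB


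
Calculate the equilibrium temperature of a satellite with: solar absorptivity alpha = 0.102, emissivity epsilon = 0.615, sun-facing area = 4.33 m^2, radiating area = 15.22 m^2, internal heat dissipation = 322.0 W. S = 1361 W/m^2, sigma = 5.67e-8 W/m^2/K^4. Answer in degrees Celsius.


Numerator = alpha*S*A_sun + Q_int = 0.102*1361*4.33 + 322.0 = 923.0993 W
Denominator = eps*sigma*A_rad = 0.615*5.67e-8*15.22 = 5.3072901e-07 W/K^4
T^4 = 1.7393043e+09 K^4
T = 204.2179 K = -68.9321 C

-68.9321 degrees Celsius


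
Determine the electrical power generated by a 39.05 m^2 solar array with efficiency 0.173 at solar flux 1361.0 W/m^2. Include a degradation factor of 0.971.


P = area * eta * S * degradation
P = 39.05 * 0.173 * 1361.0 * 0.971
P = 8927.8009 W

8927.8009 W


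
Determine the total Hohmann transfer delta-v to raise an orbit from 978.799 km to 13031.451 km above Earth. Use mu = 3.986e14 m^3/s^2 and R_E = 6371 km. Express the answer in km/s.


r1 = 7349.7990 km = 7.349799e+06 m
r2 = 19402.4510 km = 1.9402451e+07 m
dv1 = sqrt(mu/r1)*(sqrt(2*r2/(r1+r2)) - 1) = 1505.1056 m/s
dv2 = sqrt(mu/r2)*(1 - sqrt(2*r1/(r1+r2))) = 1172.7304 m/s
total dv = |dv1| + |dv2| = 1505.1056 + 1172.7304 = 2677.8360 m/s = 2.6778 km/s

2.6778 km/s


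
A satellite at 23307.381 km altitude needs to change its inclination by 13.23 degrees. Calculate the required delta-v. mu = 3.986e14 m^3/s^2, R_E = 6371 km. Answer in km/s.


r = 29678.3810 km = 2.9678381e+07 m
V = sqrt(mu/r) = 3664.7854 m/s
di = 13.23 deg = 0.2309071 rad
dV = 2*V*sin(di/2) = 2*3664.7854*sin(0.1154535)
dV = 844.3461 m/s = 0.8443461 km/s

0.8443 km/s


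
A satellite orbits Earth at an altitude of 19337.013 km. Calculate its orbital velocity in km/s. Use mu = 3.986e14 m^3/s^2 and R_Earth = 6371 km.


r = R_E + alt = 6371.0 + 19337.013 = 25708.0130 km = 2.5708013e+07 m
v = sqrt(mu/r) = sqrt(3.986e14 / 2.5708013e+07) = 3937.6253 m/s = 3.9376 km/s

3.9376 km/s


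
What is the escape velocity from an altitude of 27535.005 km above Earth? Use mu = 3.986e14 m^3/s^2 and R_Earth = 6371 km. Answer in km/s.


r = 6371.0 + 27535.005 = 33906.0050 km = 3.3906005e+07 m
v_esc = sqrt(2*mu/r) = sqrt(2*3.986e14 / 3.3906005e+07)
v_esc = 4848.9235 m/s = 4.8489 km/s

4.8489 km/s


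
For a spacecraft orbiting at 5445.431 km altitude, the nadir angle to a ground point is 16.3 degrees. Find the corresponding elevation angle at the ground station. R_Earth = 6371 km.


r = R_E + alt = 11816.4310 km
Law of sines in the satellite / Earth-center / ground-point triangle:
  sin(nadir)/R_E = sin(90 + el)/r  =>  cos(el) = (r/R_E)*sin(nadir)
cos(el) = (11816.4310 / 6371.0000) * sin(16.3 deg) = 0.5205586
el = arccos(0.5205586) = 58.6303 deg
(Earth-central angle = 90 - nadir - el = 15.0697 deg)

58.6303 degrees


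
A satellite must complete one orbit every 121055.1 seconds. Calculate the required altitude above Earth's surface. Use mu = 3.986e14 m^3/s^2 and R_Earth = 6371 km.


T = 121055.1 s
r = (mu*T^2/(4*pi^2))^(1/3) = (3.986e14 * 121055.1^2 / (4*pi^2))^(1/3)
r = 5.2890935e+07 m = 52890.9352 km
alt = r - R_E = 52890.9352 - 6371 = 46519.9352 km

46519.9352 km


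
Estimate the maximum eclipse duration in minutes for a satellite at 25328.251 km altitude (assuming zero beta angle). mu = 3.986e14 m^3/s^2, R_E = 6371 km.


r = 31699.2510 km
T = 936.1242 min
Eclipse fraction = arcsin(R_E/r)/pi = arcsin(6371.0000/31699.2510)/pi
= arcsin(0.2009827)/pi = 0.06441349
Eclipse duration = 0.06441349 * 936.1242 = 60.2990 min

60.2990 minutes


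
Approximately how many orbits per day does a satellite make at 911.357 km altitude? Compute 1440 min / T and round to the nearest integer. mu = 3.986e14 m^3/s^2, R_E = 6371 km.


r = 7.282357e+06 m
T = 2*pi*sqrt(r^3/mu) = 6184.7076 s = 103.0785 min
revs/day = 1440 / 103.0785 = 13.9699
Rounded: 14 revolutions per day

14 revolutions per day


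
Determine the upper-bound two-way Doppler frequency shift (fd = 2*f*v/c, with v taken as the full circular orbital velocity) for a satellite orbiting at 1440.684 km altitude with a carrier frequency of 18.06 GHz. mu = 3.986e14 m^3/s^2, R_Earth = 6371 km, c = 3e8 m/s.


r = 7.811684e+06 m
v = sqrt(mu/r) = 7143.2576 m/s (worst-case radial velocity)
f = 18.06 GHz = 1.806e+10 Hz
fd = 2*f*v/c = 2*1.806e+10*7143.2576/3.0e+08
fd = 860048.2187 Hz

860048.2187 Hz


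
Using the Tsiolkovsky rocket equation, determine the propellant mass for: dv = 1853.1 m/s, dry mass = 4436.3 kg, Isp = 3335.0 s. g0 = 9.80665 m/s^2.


ve = Isp * g0 = 3335.0 * 9.80665 = 32705.177750 m/s
mass ratio = exp(dv/ve) = exp(1853.1/32705.177750) = 1.05829673
m_prop = m_dry * (mr - 1) = 4436.3 * (1.05829673 - 1)
m_prop = 258.6218 kg

258.6218 kg


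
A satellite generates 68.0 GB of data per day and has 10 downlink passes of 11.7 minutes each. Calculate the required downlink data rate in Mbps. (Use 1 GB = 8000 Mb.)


total contact time = 10 * 11.7 * 60 = 7020.0000 s
data = 68.0 GB = 544000.0000 Mb
rate = 544000.0000 / 7020.0000 = 77.4929 Mbps

77.4929 Mbps


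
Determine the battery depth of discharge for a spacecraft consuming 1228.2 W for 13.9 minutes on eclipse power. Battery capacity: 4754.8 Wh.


E_used = P * t / 60 = 1228.2 * 13.9 / 60 = 284.5330 Wh
DOD = E_used / E_total * 100 = 284.5330 / 4754.8 * 100
DOD = 5.9841 %

5.9841 %


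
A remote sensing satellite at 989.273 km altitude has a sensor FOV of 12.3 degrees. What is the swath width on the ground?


FOV = 12.3 deg = 0.2146755 rad
swath = 2 * alt * tan(FOV/2) = 2 * 989.273 * tan(0.1073377)
swath = 2 * 989.273 * 0.1077519
swath = 213.1921 km

213.1921 km


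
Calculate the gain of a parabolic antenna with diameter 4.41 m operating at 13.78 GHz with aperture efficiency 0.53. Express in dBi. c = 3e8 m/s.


lambda = c/f = 3e8 / 1.378e+10 = 0.02177068 m
G = eta*(pi*D/lambda)^2 = 0.53*(pi*4.41/0.02177068)^2
G = 214639.0412 (linear)
G = 10*log10(214639.0412) = 53.3171 dBi

53.3171 dBi


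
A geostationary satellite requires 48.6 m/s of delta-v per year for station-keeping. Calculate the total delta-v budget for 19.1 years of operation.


dV = rate * years = 48.6 * 19.1
dV = 928.2600 m/s

928.2600 m/s


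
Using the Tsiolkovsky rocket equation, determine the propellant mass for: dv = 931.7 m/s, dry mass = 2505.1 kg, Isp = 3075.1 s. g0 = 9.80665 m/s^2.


ve = Isp * g0 = 3075.1 * 9.80665 = 30156.429415 m/s
mass ratio = exp(dv/ve) = exp(931.7/30156.429415) = 1.03137779
m_prop = m_dry * (mr - 1) = 2505.1 * (1.03137779 - 1)
m_prop = 78.6045 kg

78.6045 kg


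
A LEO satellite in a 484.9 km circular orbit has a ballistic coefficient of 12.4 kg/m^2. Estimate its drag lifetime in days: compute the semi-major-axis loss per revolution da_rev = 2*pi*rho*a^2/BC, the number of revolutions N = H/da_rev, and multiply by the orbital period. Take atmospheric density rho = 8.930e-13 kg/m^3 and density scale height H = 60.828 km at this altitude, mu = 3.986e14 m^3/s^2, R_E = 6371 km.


a = R_E + alt = 6855.9000 km = 6.8559e+06 m
da_rev = 2*pi*rho*a^2/BC = 2*pi*8.930e-13*(6.8559e+06)^2/12.4 = 21.268585 m per revolution
N = H/da_rev = 60828.0000 m / 21.268585 m = 2859.9928 revolutions
P = 2*pi*sqrt(a^3/mu) = 5649.4729 s
lifetime = N*P = 2859.9928 * 5649.4729 = 1.6157452e+07 s = 187.0075 days

187.0075 days


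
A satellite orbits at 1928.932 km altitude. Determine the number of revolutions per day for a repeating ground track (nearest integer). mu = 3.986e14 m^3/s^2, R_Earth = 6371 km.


r = 8.299932e+06 m
T = 2*pi*sqrt(r^3/mu) = 7525.2862 s = 125.4214 min
revs/day = 1440 / 125.4214 = 11.4813
Rounded: 11 revolutions per day

11 revolutions per day


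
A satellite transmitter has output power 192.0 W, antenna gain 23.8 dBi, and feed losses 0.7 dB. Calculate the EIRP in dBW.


Pt = 192.0 W = 22.8330 dBW
EIRP = Pt_dBW + Gt - losses = 22.8330 + 23.8 - 0.7 = 45.9330 dBW

45.9330 dBW


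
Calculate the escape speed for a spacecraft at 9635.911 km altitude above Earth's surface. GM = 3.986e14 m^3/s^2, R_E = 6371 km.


r = 6371.0 + 9635.911 = 16006.9110 km = 1.6006911e+07 m
v_esc = sqrt(2*mu/r) = sqrt(2*3.986e14 / 1.6006911e+07)
v_esc = 7057.1586 m/s = 7.0572 km/s

7.0572 km/s


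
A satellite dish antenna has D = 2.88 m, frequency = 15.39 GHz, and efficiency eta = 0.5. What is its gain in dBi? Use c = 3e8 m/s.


lambda = c/f = 3e8 / 1.539e+10 = 0.01949318 m
G = eta*(pi*D/lambda)^2 = 0.5*(pi*2.88/0.01949318)^2
G = 107718.2912 (linear)
G = 10*log10(107718.2912) = 50.3229 dBi

50.3229 dBi


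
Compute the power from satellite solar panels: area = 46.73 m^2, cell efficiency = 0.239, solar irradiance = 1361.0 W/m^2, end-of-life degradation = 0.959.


P = area * eta * S * degradation
P = 46.73 * 0.239 * 1361.0 * 0.959
P = 14577.0759 W

14577.0759 W


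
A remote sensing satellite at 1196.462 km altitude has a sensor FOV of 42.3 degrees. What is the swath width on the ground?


FOV = 42.3 deg = 0.7382743 rad
swath = 2 * alt * tan(FOV/2) = 2 * 1196.462 * tan(0.3691371)
swath = 2 * 1196.462 * 0.3868708
swath = 925.7525 km

925.7525 km


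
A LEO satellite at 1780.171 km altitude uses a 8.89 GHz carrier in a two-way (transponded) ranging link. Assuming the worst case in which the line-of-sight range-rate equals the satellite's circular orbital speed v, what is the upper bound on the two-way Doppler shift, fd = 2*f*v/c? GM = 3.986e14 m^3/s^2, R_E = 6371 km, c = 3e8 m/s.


r = 8.151171e+06 m
v = sqrt(mu/r) = 6992.9214 m/s (worst-case radial velocity)
f = 8.89 GHz = 8.89e+09 Hz
fd = 2*f*v/c = 2*8.89e+09*6992.9214/3.0e+08
fd = 414447.1400 Hz

414447.1400 Hz


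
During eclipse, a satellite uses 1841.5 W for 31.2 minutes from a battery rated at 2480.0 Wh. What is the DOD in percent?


E_used = P * t / 60 = 1841.5 * 31.2 / 60 = 957.5800 Wh
DOD = E_used / E_total * 100 = 957.5800 / 2480.0 * 100
DOD = 38.6121 %

38.6121 %


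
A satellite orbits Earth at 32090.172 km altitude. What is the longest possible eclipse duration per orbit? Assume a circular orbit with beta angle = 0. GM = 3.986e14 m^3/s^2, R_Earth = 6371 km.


r = 38461.1720 km
T = 1251.1049 min
Eclipse fraction = arcsin(R_E/r)/pi = arcsin(6371.0000/38461.1720)/pi
= arcsin(0.1656476)/pi = 0.05297142
Eclipse duration = 0.05297142 * 1251.1049 = 66.2728 min

66.2728 minutes


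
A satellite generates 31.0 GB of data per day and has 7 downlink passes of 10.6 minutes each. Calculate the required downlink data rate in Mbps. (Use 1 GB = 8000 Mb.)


total contact time = 7 * 10.6 * 60 = 4452.0000 s
data = 31.0 GB = 248000.0000 Mb
rate = 248000.0000 / 4452.0000 = 55.7053 Mbps

55.7053 Mbps


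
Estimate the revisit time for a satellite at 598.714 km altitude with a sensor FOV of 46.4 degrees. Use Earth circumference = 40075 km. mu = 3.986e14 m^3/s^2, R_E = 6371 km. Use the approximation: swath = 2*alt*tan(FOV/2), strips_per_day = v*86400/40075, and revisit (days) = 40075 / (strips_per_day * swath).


swath = 2*598.714*tan(0.4049164) = 513.2183 km
v = sqrt(mu/r) = 7562.4265 m/s = 7.5624 km/s
strips/day = v*86400/40075 = 7.5624*86400/40075 = 16.3043
coverage/day = strips * swath = 16.3043 * 513.2183 = 8367.6501 km
revisit = 40075 / 8367.6501 = 4.7893 days

4.7893 days


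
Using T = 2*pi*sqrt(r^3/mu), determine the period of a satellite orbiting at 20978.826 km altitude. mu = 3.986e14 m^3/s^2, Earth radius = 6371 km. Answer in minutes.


r = 27349.8260 km = 2.7349826e+07 m
T = 2*pi*sqrt(r^3/mu) = 2*pi*sqrt(2.0458025e+22 / 3.986e14)
T = 45013.5301 s = 750.2255 min

750.2255 minutes


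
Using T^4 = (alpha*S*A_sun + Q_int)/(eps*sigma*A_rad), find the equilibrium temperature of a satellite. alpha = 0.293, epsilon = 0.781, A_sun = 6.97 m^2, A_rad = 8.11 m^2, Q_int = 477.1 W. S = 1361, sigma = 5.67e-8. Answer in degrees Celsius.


Numerator = alpha*S*A_sun + Q_int = 0.293*1361*6.97 + 477.1 = 3256.5478 W
Denominator = eps*sigma*A_rad = 0.781*5.67e-8*8.11 = 3.591327e-07 W/K^4
T^4 = 9.0678121e+09 K^4
T = 308.5856 K = 35.4356 C

35.4356 degrees Celsius


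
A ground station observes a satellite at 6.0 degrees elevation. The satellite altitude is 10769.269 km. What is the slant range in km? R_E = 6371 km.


h = 10769.269 km, el = 6.0 deg
d = -R_E*sin(el) + sqrt((R_E*sin(el))^2 + 2*R_E*h + h^2)
d = -6371.0000*sin(0.1047198) + sqrt((6371.0000*0.1045285)^2 + 2*6371.0000*10769.269 + 10769.269^2)
d = 15260.2123 km

15260.2123 km


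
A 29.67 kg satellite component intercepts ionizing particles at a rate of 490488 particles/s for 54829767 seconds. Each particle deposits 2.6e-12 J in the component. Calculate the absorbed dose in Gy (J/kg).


Total energy deposited = rate * time * E_per
  = 490488 * 54829767 * 2.6e-12 = 69.9227 J
Dose = E_total / mass = 69.9227 / 29.67
Dose = 2.3567 Gy

2.3567 Gy


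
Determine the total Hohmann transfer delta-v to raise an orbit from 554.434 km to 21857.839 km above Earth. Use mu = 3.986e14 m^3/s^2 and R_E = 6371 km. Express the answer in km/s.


r1 = 6925.4340 km = 6.925434e+06 m
r2 = 28228.8390 km = 2.8228839e+07 m
dv1 = sqrt(mu/r1)*(sqrt(2*r2/(r1+r2)) - 1) = 2027.7339 m/s
dv2 = sqrt(mu/r2)*(1 - sqrt(2*r1/(r1+r2))) = 1399.0065 m/s
total dv = |dv1| + |dv2| = 2027.7339 + 1399.0065 = 3426.7404 m/s = 3.4267 km/s

3.4267 km/s


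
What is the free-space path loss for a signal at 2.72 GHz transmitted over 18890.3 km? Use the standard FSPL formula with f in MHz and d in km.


f = 2.72 GHz = 2720.0000 MHz
d = 18890.3 km
FSPL = 32.44 + 20*log10(2720.0000) + 20*log10(18890.3)
FSPL = 32.44 + 68.6914 + 85.5248
FSPL = 186.6562 dB

186.6562 dB


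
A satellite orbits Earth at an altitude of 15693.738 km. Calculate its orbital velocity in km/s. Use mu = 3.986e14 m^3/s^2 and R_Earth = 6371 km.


r = R_E + alt = 6371.0 + 15693.738 = 22064.7380 km = 2.2064738e+07 m
v = sqrt(mu/r) = sqrt(3.986e14 / 2.2064738e+07) = 4250.2968 m/s = 4.2503 km/s

4.2503 km/s


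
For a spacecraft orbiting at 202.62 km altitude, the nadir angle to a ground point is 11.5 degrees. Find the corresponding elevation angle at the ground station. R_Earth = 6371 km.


r = R_E + alt = 6573.6200 km
Law of sines in the satellite / Earth-center / ground-point triangle:
  sin(nadir)/R_E = sin(90 + el)/r  =>  cos(el) = (r/R_E)*sin(nadir)
cos(el) = (6573.6200 / 6371.0000) * sin(11.5 deg) = 0.2057085
el = arccos(0.2057085) = 78.1290 deg
(Earth-central angle = 90 - nadir - el = 0.3709788 deg)

78.1290 degrees


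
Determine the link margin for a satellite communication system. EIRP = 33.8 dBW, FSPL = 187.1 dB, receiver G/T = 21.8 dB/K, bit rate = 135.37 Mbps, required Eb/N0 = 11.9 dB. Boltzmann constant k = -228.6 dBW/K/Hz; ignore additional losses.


C/N0 = EIRP - FSPL + G/T - k = 33.8 - 187.1 + 21.8 - (-228.6)
C/N0 = 97.1000 dB-Hz
R_b = 135.37 Mbps = 1.3537e+08 bps -> 10*log10(R_b) = 81.3152 dB-Hz
Eb/N0 = C/N0 - 10*log10(R_b) = 97.1000 - 81.3152 = 15.7848 dB
Margin = Eb/N0 - Eb/N0_req = 15.7848 - 11.9 = 3.8848 dB (link closes)

3.8848 dB


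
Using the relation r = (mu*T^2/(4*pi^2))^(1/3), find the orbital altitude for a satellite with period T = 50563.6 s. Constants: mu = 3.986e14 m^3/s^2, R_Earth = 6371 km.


T = 50563.6 s
r = (mu*T^2/(4*pi^2))^(1/3) = (3.986e14 * 50563.6^2 / (4*pi^2))^(1/3)
r = 2.9554107e+07 m = 29554.1072 km
alt = r - R_E = 29554.1072 - 6371 = 23183.1072 km

23183.1072 km


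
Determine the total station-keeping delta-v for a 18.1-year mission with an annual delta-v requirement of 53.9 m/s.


dV = rate * years = 53.9 * 18.1
dV = 975.5900 m/s

975.5900 m/s


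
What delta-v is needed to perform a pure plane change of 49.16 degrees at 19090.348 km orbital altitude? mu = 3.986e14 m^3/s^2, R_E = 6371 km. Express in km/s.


r = 25461.3480 km = 2.5461348e+07 m
V = sqrt(mu/r) = 3956.6529 m/s
di = 49.16 deg = 0.8580039 rad
dV = 2*V*sin(di/2) = 2*3956.6529*sin(0.4290019)
dV = 3291.6454 m/s = 3.2916 km/s

3.2916 km/s


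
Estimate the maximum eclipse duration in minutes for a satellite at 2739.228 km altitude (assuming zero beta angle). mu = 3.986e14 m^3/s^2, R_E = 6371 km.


r = 9110.2280 km
T = 144.2294 min
Eclipse fraction = arcsin(R_E/r)/pi = arcsin(6371.0000/9110.2280)/pi
= arcsin(0.6993239)/pi = 0.2465155
Eclipse duration = 0.2465155 * 144.2294 = 35.5548 min

35.5548 minutes


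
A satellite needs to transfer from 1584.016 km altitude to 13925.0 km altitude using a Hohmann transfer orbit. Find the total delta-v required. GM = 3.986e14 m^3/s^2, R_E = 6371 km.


r1 = 7955.0160 km = 7.955016e+06 m
r2 = 20296.0000 km = 2.0296e+07 m
dv1 = sqrt(mu/r1)*(sqrt(2*r2/(r1+r2)) - 1) = 1406.3773 m/s
dv2 = sqrt(mu/r2)*(1 - sqrt(2*r1/(r1+r2))) = 1105.9381 m/s
total dv = |dv1| + |dv2| = 1406.3773 + 1105.9381 = 2512.3154 m/s = 2.5123 km/s

2.5123 km/s


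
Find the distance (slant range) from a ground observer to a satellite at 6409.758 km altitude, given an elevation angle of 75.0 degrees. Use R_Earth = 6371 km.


h = 6409.758 km, el = 75.0 deg
d = -R_E*sin(el) + sqrt((R_E*sin(el))^2 + 2*R_E*h + h^2)
d = -6371.0000*sin(1.3090) + sqrt((6371.0000*0.9659258)^2 + 2*6371.0000*6409.758 + 6409.758^2)
d = 6520.0277 km

6520.0277 km


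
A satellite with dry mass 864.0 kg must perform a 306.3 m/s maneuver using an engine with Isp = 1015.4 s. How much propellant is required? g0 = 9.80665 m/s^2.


ve = Isp * g0 = 1015.4 * 9.80665 = 9957.672410 m/s
mass ratio = exp(dv/ve) = exp(306.3/9957.672410) = 1.03123818
m_prop = m_dry * (mr - 1) = 864.0 * (1.03123818 - 1)
m_prop = 26.9898 kg

26.9898 kg


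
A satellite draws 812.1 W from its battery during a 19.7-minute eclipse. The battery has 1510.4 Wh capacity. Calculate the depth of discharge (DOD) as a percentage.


E_used = P * t / 60 = 812.1 * 19.7 / 60 = 266.6395 Wh
DOD = E_used / E_total * 100 = 266.6395 / 1510.4 * 100
DOD = 17.6536 %

17.6536 %
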